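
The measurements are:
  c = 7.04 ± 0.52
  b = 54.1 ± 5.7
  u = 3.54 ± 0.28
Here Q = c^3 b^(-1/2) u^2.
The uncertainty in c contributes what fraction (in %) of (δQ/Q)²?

63.9%

(δQ/Q)² = (3·δc/c)² + (−½·δb/b)² + (2·δu/u)²
  c term: (3×0.0739)² = 0.0491
  b term: (-0.5×0.105)² = 0.00278
  u term: (2×0.0791)² = 0.0250
Total = 0.0769. Share from c = 0.0491/0.0769 = 0.639.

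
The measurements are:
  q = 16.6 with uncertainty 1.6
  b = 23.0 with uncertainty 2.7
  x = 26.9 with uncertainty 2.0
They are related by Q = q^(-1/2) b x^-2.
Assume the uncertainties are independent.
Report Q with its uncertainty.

For a monomial Q ∝ q^(-1/2), b, x^-2, fractional errors add in quadrature:
  (−½·δq/q)² = (-0.5×0.0964)² = 0.00232;  (1·δb/b)² = (1×0.117)² = 0.0138;  (-2·δx/x)² = (-2×0.0743)² = 0.0221
δQ/Q = √(0.0382) = 0.195
Q = 0.00780, so δQ = 0.195 × 0.00780 = 0.00153.

0.00780 ± 0.00153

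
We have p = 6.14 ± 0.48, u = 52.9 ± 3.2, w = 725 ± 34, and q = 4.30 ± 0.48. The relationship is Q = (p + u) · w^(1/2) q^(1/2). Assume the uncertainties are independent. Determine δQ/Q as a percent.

Let h = p + u = 59.0. δh = √(δp² + δu²) = √(0.230 + 10.2) = 3.24, so δh/h = 0.0548.
Q is then a monomial in h, w, q:
δQ/Q = √((δh/h)² + (½·δw/w)² + (½·δq/q)²) = √(0.00300 + 0.000550 + 0.00312) = 0.0817

8.17%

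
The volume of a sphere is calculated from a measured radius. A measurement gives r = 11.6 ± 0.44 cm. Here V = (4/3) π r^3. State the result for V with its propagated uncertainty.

6540 ± 744 cm^3

For a monomial V ∝ r^3, fractional errors add in quadrature:
  (3·δr/r)² = (3×0.0379)² = 0.0129
δV/V = √(0.0129) = 0.114
V = 6540 cm^3, so δV = 0.114 × 6540 = 744 cm^3.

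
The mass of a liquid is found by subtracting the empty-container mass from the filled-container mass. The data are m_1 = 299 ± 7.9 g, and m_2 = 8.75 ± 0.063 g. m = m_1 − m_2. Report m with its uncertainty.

290 ± 7.90 g

Each term contributes (cᵢ δxᵢ)² to (δm)²:
  (δm_1)² = 62.4;  (δm_2)² = 0.00397
δm = √(62.4) = 7.90 g
m = 290 g.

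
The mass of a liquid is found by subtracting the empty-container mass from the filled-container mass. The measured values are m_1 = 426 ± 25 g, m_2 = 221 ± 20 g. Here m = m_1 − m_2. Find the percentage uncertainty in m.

15.6%

Each term contributes (cᵢ δxᵢ)² to (δm)²:
  (δm_1)² = 625;  (δm_2)² = 400
δm = √(1020) = 32.0 g
m = 205 g, so δm/m = 32.0/205 = 0.156.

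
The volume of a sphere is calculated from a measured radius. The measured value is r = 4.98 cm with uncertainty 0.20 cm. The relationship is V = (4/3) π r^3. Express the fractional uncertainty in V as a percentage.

V ∝ r^3, so δV/V = |3| · δr/r = 3 × 0.0402 = 0.120.

12.0%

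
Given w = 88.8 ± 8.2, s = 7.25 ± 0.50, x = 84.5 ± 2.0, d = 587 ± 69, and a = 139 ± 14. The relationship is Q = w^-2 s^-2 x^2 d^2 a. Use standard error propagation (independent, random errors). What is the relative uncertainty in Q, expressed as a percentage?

34.8%

Products/powers → add relative errors in quadrature, weighted by exponent:
  (-2·δw/w)² = (-2×0.0923)² = 0.0341;  (-2·δs/s)² = (-2×0.0690)² = 0.0190;  (2·δx/x)² = (2×0.0237)² = 0.00224;  (2·δd/d)² = (2×0.118)² = 0.0553;  (1·δa/a)² = (1×0.101)² = 0.0101
δQ/Q = √(0.121) = 0.348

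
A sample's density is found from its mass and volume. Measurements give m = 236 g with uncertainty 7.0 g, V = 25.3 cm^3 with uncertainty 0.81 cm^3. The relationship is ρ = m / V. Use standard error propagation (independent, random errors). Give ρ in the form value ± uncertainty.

Relative error in a monomial: (δρ/ρ)² = Σ (nᵢ · δxᵢ/xᵢ)².
  (1·δm/m)² = (1×0.0297)² = 0.000880;  (-1·δV/V)² = (-1×0.0320)² = 0.00103
δρ/ρ = √(0.00190) = 0.0436
ρ = 9.33 g/cm^3, so δρ = 0.0436 × 9.33 = 0.407 g/cm^3.

9.33 ± 0.407 g/cm^3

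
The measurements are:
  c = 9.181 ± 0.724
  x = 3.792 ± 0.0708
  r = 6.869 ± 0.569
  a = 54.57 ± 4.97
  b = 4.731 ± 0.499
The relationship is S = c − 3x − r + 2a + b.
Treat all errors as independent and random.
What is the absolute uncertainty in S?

Each term contributes (cᵢ δxᵢ)² to (δS)²:
  (δc)² = 0.524;  (3·δx)² = 0.0451;  (δr)² = 0.324;  (2·δa)² = 98.8;  (δb)² = 0.249
δS = √(99.9) = 10.00

10.00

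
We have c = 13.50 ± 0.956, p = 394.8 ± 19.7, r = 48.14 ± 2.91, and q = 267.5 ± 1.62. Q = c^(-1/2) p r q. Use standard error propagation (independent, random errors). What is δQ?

1.19e+05

Q is a product of powers, so relative uncertainties combine in quadrature:
  (−½·δc/c)² = (-0.5×0.0708)² = 0.00125;  (1·δp/p)² = (1×0.0499)² = 0.00249;  (1·δr/r)² = (1×0.0604)² = 0.00365;  (1·δq/q)² = (1×0.00606)² = 3.67e-05
δQ/Q = √(0.00743) = 0.0862
Q = 1.384e+06, so δQ = 0.0862 × 1.384e+06 = 1.19e+05.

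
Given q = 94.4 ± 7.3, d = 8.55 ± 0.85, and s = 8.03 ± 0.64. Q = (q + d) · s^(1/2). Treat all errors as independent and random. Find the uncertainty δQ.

Let u = q + d = 103. δu = √(δq² + δd²) = √(53.3 + 0.722) = 7.35, so δu/u = 0.0714.
Q is then a monomial in u, s:
δQ/Q = √((δu/u)² + (½·δs/s)²) = √(0.00510 + 0.00159) = 0.0818
Q = 292, so δQ = 0.0818 × 292 = 23.9.

23.9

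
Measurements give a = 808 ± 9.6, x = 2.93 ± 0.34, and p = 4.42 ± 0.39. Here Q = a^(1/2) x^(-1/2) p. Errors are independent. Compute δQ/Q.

0.106

Since Q is a product/quotient, work with relative uncertainties:
  (½·δa/a)² = (0.5×0.0119)² = 3.53e-05;  (−½·δx/x)² = (-0.5×0.116)² = 0.00337;  (1·δp/p)² = (1×0.0882)² = 0.00779
δQ/Q = √(0.0112) = 0.106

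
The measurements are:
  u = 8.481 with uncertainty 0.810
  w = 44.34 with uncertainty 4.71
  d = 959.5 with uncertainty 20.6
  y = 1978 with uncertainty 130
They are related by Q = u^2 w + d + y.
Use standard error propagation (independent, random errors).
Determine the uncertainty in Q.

Let p = u^2·w = 3189. δp/p = √((2·δu/u)² + (1·δw/w)²) = √(0.0365 + 0.0113) = 0.219, so δp = 697.
Q = p + d + y: δQ = √(δp² + δd² + δy²) = √(4.86e+05 + 424 + 16900) = 709

709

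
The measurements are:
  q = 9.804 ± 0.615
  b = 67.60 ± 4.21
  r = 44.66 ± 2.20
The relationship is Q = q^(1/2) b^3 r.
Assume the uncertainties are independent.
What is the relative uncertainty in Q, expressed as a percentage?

19.6%

Products/powers → add relative errors in quadrature, weighted by exponent:
  (½·δq/q)² = (0.5×0.0627)² = 0.000984;  (3·δb/b)² = (3×0.0623)² = 0.0349;  (1·δr/r)² = (1×0.0493)² = 0.00243
δQ/Q = √(0.0383) = 0.196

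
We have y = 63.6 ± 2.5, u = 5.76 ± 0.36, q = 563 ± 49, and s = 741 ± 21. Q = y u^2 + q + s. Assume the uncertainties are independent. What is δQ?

282

Let p = y·u^2 = 2110. δp/p = √((1·δy/y)² + (2·δu/u)²) = √(0.00155 + 0.0156) = 0.131, so δp = 276.
Q = p + q + s: δQ = √(δp² + δq² + δs²) = √(76500 + 2400 + 441) = 282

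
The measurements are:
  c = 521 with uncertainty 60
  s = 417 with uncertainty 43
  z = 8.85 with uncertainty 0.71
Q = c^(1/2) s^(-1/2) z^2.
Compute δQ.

15.6

Products/powers → add relative errors in quadrature, weighted by exponent:
  (½·δc/c)² = (0.5×0.115)² = 0.00332;  (−½·δs/s)² = (-0.5×0.103)² = 0.00266;  (2·δz/z)² = (2×0.0802)² = 0.0257
δQ/Q = √(0.0317) = 0.178
Q = 87.5, so δQ = 0.178 × 87.5 = 15.6.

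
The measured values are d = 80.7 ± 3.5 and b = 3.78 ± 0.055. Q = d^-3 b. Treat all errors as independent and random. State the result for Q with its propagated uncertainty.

Since Q is a product/quotient, work with relative uncertainties:
  (-3·δd/d)² = (-3×0.0434)² = 0.0169;  (1·δb/b)² = (1×0.0146)² = 0.000212
δQ/Q = √(0.0171) = 0.131
Q = 7.19e-06, so δQ = 0.131 × 7.19e-06 = 9.42e-07.

(7.19 ± 0.942) × 10^-6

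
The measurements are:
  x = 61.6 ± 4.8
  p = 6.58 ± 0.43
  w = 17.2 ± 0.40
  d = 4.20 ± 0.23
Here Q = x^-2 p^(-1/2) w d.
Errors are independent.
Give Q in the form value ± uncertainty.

0.00742 ± 0.00126

For a monomial Q ∝ x^-2, p^(-1/2), w, d, fractional errors add in quadrature:
  (-2·δx/x)² = (-2×0.0779)² = 0.0243;  (−½·δp/p)² = (-0.5×0.0653)² = 0.00107;  (1·δw/w)² = (1×0.0233)² = 0.000541;  (1·δd/d)² = (1×0.0548)² = 0.00300
δQ/Q = √(0.0289) = 0.170
Q = 0.00742, so δQ = 0.170 × 0.00742 = 0.00126.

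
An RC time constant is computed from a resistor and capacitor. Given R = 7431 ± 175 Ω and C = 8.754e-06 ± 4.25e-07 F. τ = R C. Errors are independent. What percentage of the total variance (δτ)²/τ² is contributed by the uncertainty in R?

19.0%

(δτ/τ)² = (1·δR/R)² + (1·δC/C)²
  R term: (1×0.0235)² = 0.000555
  C term: (1×0.0485)² = 0.00236
Total = 0.00291. Share from R = 0.000555/0.00291 = 0.190.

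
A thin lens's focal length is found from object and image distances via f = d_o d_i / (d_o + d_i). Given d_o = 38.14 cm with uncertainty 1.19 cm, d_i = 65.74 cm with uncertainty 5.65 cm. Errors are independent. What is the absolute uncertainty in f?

∂f/∂d_o = (d_i/(d_o+d_i))² = 0.400;  ∂f/∂d_i = (d_o/(d_o+d_i))² = 0.135
δf = √((∂f/∂d_o · δd_o)² + (∂f/∂d_i · δd_i)²) = √(0.227 + 0.580) = 0.898 cm

0.898 cm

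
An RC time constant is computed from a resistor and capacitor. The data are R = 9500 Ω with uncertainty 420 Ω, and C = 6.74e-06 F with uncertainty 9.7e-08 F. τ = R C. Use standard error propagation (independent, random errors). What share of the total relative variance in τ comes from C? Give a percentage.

(δτ/τ)² = (1·δR/R)² + (1·δC/C)²
  R term: (1×0.0442)² = 0.00195
  C term: (1×0.0144)² = 0.000207
Total = 0.00216. Share from C = 0.000207/0.00216 = 0.0958.

9.58%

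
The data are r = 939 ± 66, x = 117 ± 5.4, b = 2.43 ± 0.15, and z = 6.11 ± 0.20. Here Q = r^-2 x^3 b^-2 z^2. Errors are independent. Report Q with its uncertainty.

Products/powers → add relative errors in quadrature, weighted by exponent:
  (-2·δr/r)² = (-2×0.0703)² = 0.0198;  (3·δx/x)² = (3×0.0462)² = 0.0192;  (-2·δb/b)² = (-2×0.0617)² = 0.0152;  (2·δz/z)² = (2×0.0327)² = 0.00429
δQ/Q = √(0.0585) = 0.242
Q = 11.5, so δQ = 0.242 × 11.5 = 2.78.

11.5 ± 2.78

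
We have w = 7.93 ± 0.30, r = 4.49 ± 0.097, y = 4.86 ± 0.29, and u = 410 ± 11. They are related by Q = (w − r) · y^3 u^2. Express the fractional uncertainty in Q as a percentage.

20.8%

Let h = w − r = 3.44. δh = √(δw² + δr²) = √(0.0900 + 0.00941) = 0.315, so δh/h = 0.0917.
Q is then a monomial in h, y, u:
δQ/Q = √((δh/h)² + (3·δy/y)² + (2·δu/u)²) = √(0.00840 + 0.0320 + 0.00288) = 0.208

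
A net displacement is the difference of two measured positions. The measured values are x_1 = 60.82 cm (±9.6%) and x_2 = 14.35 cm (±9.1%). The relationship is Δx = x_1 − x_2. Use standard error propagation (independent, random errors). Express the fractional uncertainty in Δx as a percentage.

Δx is a linear combination, so absolute uncertainties add in quadrature:
  (δx_1)² = 34.1;  (δx_2)² = 1.71
δΔx = √(35.8) = 5.98 cm
Δx = 46.47 cm, so δΔx/Δx = 5.98/46.47 = 0.129.

12.9%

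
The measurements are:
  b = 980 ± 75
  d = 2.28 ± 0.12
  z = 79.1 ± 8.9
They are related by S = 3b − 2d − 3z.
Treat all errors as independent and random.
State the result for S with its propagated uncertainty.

2700 ± 227

For a sum/difference, combine absolute errors in quadrature:
  (3·δb)² = 50600;  (2·δd)² = 0.0576;  (3·δz)² = 713
δS = √(51300) = 227
S = 2700.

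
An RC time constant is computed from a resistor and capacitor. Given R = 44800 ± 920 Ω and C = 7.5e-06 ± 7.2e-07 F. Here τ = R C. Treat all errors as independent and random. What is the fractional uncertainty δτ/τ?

Relative error in a monomial: (δτ/τ)² = Σ (nᵢ · δxᵢ/xᵢ)².
  (1·δR/R)² = (1×0.0205)² = 0.000422;  (1·δC/C)² = (1×0.0960)² = 0.00922
δτ/τ = √(0.00964) = 0.0982

0.0982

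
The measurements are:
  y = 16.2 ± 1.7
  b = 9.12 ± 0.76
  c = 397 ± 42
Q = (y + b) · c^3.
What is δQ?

5.16e+08

Let u = y + b = 25.3. δu = √(δy² + δb²) = √(2.89 + 0.578) = 1.86, so δu/u = 0.0735.
Q is then a monomial in u, c:
δQ/Q = √((δu/u)² + (3·δc/c)²) = √(0.00541 + 0.101) = 0.326
Q = 1.58e+09, so δQ = 0.326 × 1.58e+09 = 5.16e+08.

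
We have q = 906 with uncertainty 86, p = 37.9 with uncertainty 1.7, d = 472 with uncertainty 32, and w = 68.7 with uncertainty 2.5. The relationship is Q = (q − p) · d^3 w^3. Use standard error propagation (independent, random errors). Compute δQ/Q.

0.251

Let u = q − p = 868. δu = √(δq² + δp²) = √(7400 + 2.89) = 86.0, so δu/u = 0.0991.
Q is then a monomial in u, d, w:
δQ/Q = √((δu/u)² + (3·δd/d)² + (3·δw/w)²) = √(0.00982 + 0.0414 + 0.0119) = 0.251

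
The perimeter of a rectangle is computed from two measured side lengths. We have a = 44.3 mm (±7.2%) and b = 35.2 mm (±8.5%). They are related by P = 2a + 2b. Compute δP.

For a sum/difference, combine absolute errors in quadrature:
  (2·δa)² = 40.7;  (2·δb)² = 35.8
δP = √(76.5) = 8.75 mm

8.75 mm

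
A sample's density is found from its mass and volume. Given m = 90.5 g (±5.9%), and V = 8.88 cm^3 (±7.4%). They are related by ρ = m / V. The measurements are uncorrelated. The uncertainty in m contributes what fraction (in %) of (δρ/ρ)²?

(δρ/ρ)² = (1·δm/m)² + (-1·δV/V)²
  m term: (1×0.0590)² = 0.00348
  V term: (-1×0.0740)² = 0.00548
Total = 0.00896. Share from m = 0.00348/0.00896 = 0.389.

38.9%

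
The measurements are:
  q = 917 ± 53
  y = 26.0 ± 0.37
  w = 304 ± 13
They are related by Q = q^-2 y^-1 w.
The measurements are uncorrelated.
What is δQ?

1.73e-06

Products/powers → add relative errors in quadrature, weighted by exponent:
  (-2·δq/q)² = (-2×0.0578)² = 0.0134;  (-1·δy/y)² = (-1×0.0142)² = 0.000203;  (1·δw/w)² = (1×0.0428)² = 0.00183
δQ/Q = √(0.0154) = 0.124
Q = 1.39e-05, so δQ = 0.124 × 1.39e-05 = 1.73e-06.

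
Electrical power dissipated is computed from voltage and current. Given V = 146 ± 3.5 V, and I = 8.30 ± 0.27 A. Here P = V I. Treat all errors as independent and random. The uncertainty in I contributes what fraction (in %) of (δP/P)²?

64.8%

(δP/P)² = (1·δV/V)² + (1·δI/I)²
  V term: (1×0.0240)² = 0.000575
  I term: (1×0.0325)² = 0.00106
Total = 0.00163. Share from I = 0.00106/0.00163 = 0.648.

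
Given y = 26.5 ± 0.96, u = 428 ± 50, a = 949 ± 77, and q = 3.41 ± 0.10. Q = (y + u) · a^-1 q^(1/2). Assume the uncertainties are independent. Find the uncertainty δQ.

Let w = y + u = 454. δw = √(δy² + δu²) = √(0.922 + 2500) = 50.0, so δw/w = 0.110.
Q is then a monomial in w, a, q:
δQ/Q = √((δw/w)² + (-1·δa/a)² + (½·δq/q)²) = √(0.0121 + 0.00658 + 0.000215) = 0.137
Q = 0.884, so δQ = 0.137 × 0.884 = 0.122.

0.122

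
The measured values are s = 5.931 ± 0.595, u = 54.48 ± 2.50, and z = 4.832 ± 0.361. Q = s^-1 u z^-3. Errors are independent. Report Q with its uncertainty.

Since Q is a product/quotient, work with relative uncertainties:
  (-1·δs/s)² = (-1×0.100)² = 0.0101;  (1·δu/u)² = (1×0.0459)² = 0.00211;  (-3·δz/z)² = (-3×0.0747)² = 0.0502
δQ/Q = √(0.0624) = 0.250
Q = 0.08142, so δQ = 0.250 × 0.08142 = 0.0203.

0.08142 ± 0.0203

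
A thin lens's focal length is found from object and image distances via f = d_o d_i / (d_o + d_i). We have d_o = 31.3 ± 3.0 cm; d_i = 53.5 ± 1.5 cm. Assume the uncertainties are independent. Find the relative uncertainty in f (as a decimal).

∂f/∂d_o = (d_i/(d_o+d_i))² = 0.398;  ∂f/∂d_i = (d_o/(d_o+d_i))² = 0.136
δf = √((∂f/∂d_o · δd_o)² + (∂f/∂d_i · δd_i)²) = √(1.43 + 0.0418) = 1.21 cm
f = 19.7 cm, so δf/f = 1.21/19.7 = 0.0613.

0.0613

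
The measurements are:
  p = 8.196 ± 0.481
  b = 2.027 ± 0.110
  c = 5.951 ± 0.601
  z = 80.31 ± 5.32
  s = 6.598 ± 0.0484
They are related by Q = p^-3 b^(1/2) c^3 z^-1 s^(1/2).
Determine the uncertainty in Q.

0.00623

For a monomial Q ∝ p^-3, b^(1/2), c^3, z^-1, s^(1/2), fractional errors add in quadrature:
  (-3·δp/p)² = (-3×0.0587)² = 0.0310;  (½·δb/b)² = (0.5×0.0543)² = 0.000736;  (3·δc/c)² = (3×0.101)² = 0.0918;  (-1·δz/z)² = (-1×0.0662)² = 0.00439;  (½·δs/s)² = (0.5×0.00734)² = 1.35e-05
δQ/Q = √(0.128) = 0.358
Q = 0.01743, so δQ = 0.358 × 0.01743 = 0.00623.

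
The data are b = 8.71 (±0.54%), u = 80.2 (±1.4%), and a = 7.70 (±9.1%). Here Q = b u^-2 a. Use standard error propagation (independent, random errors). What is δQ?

0.000994

Each factor contributes (exponent × relative error)² to (δQ/Q)²:
  (1·δb/b)² = (1×0.00540)² = 2.92e-05;  (-2·δu/u)² = (-2×0.0140)² = 0.000784;  (1·δa/a)² = (1×0.0910)² = 0.00828
δQ/Q = √(0.00909) = 0.0954
Q = 0.0104, so δQ = 0.0954 × 0.0104 = 0.000994.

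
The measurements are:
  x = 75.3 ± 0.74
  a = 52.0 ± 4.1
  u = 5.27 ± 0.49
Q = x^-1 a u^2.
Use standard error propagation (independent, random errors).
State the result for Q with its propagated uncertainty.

Q is a product of powers, so relative uncertainties combine in quadrature:
  (-1·δx/x)² = (-1×0.00983)² = 9.66e-05;  (1·δa/a)² = (1×0.0788)² = 0.00622;  (2·δu/u)² = (2×0.0930)² = 0.0346
δQ/Q = √(0.0409) = 0.202
Q = 19.2, so δQ = 0.202 × 19.2 = 3.88.

19.2 ± 3.88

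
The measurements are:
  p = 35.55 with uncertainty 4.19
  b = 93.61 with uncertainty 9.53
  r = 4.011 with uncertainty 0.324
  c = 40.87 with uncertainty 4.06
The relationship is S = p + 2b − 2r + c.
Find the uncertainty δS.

S is a linear combination, so absolute uncertainties add in quadrature:
  (δp)² = 17.6;  (2·δb)² = 363;  (2·δr)² = 0.420;  (δc)² = 16.5
δS = √(398) = 19.9

19.9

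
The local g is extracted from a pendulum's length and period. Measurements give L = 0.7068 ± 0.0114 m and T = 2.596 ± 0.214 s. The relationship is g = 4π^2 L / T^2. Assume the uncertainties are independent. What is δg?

0.686 m/s^2

Since g is a product/quotient, work with relative uncertainties:
  (1·δL/L)² = (1×0.0161)² = 0.000260;  (-2·δT/T)² = (-2×0.0824)² = 0.0272
δg/g = √(0.0274) = 0.166
g = 4.140 m/s^2, so δg = 0.166 × 4.140 = 0.686 m/s^2.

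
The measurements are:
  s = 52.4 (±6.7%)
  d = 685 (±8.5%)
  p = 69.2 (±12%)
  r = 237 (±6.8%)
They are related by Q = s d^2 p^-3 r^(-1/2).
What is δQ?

1.95

Q is a product of powers, so relative uncertainties combine in quadrature:
  (1·δs/s)² = (1×0.0670)² = 0.00449;  (2·δd/d)² = (2×0.0850)² = 0.0289;  (-3·δp/p)² = (-3×0.120)² = 0.130;  (−½·δr/r)² = (-0.5×0.0680)² = 0.00116
δQ/Q = √(0.164) = 0.405
Q = 4.82, so δQ = 0.405 × 4.82 = 1.95.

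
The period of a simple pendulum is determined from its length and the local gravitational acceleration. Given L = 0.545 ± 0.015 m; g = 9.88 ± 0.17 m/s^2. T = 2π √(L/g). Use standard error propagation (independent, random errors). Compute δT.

T is a product of powers, so relative uncertainties combine in quadrature:
  (½·δL/L)² = (0.5×0.0275)² = 0.000189;  (−½·δg/g)² = (-0.5×0.0172)² = 7.4e-05
δT/T = √(0.000263) = 0.0162
T = 1.48 s, so δT = 0.0162 × 1.48 = 0.0239 s.

0.0239 s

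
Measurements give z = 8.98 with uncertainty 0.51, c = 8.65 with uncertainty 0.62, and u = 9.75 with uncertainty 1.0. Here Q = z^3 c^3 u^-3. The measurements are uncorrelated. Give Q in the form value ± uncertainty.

For a monomial Q ∝ z^3, c^3, u^-3, fractional errors add in quadrature:
  (3·δz/z)² = (3×0.0568)² = 0.0290;  (3·δc/c)² = (3×0.0717)² = 0.0462;  (-3·δu/u)² = (-3×0.103)² = 0.0947
δQ/Q = √(0.170) = 0.412
Q = 506, so δQ = 0.412 × 506 = 208.

506 ± 208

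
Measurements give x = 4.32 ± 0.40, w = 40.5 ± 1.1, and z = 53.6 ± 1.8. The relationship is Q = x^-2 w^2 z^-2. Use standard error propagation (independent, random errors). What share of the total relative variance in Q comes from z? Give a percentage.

(δQ/Q)² = (-2·δx/x)² + (2·δw/w)² + (-2·δz/z)²
  x term: (-2×0.0926)² = 0.0343
  w term: (2×0.0272)² = 0.00295
  z term: (-2×0.0336)² = 0.00451
Total = 0.0418. Share from z = 0.00451/0.0418 = 0.108.

10.8%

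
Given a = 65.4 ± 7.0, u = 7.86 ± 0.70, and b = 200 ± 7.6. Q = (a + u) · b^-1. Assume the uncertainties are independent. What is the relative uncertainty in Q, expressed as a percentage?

10.3%

Let w = a + u = 73.3. δw = √(δa² + δu²) = √(49.0 + 0.490) = 7.03, so δw/w = 0.0960.
Q is then a monomial in w, b:
δQ/Q = √((δw/w)² + (-1·δb/b)²) = √(0.00922 + 0.00144) = 0.103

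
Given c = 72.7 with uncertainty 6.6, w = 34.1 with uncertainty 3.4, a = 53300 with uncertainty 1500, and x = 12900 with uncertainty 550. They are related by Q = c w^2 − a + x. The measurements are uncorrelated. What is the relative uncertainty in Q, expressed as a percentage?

42.1%

Let p = c·w^2 = 84500. δp/p = √((1·δc/c)² + (2·δw/w)²) = √(0.00824 + 0.0398) = 0.219, so δp = 18500.
Q = p − a + x: δQ = √(δp² + δa² + δx²) = √(3.43e+08 + 2.25e+06 + 3.02e+05) = 18600
Q = 44100, so δQ/Q = 18600/44100 = 0.421.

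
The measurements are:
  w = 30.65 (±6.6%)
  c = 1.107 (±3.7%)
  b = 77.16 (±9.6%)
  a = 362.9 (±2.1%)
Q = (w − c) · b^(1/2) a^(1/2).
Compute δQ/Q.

0.0843

Let u = w − c = 29.54. δu = √(δw² + δc²) = √(4.09 + 0.00168) = 2.02, so δu/u = 0.0685.
Q is then a monomial in u, b, a:
δQ/Q = √((δu/u)² + (½·δb/b)² + (½·δa/a)²) = √(0.00469 + 0.00230 + 0.000110) = 0.0843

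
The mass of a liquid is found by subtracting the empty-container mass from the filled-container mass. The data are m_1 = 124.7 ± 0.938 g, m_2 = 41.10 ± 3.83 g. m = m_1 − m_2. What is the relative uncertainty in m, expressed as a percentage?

4.72%

Sums and differences: (δm)² = Σ (cᵢ δxᵢ)².
  (δm_1)² = 0.880;  (δm_2)² = 14.7
δm = √(15.5) = 3.94 g
m = 83.60 g, so δm/m = 3.94/83.60 = 0.0472.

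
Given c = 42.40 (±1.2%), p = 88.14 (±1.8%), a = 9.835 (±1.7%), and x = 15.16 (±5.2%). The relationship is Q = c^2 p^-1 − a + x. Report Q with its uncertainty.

Let w = c^2·p^-1 = 20.40. δw/w = √((2·δc/c)² + (-1·δp/p)²) = √(0.000576 + 0.000324) = 0.0300, so δw = 0.612.
Q = w − a + x: δQ = √(δw² + δa² + δx²) = √(0.374 + 0.0280 + 0.621) = 1.01
Q = 25.72.

25.72 ± 1.01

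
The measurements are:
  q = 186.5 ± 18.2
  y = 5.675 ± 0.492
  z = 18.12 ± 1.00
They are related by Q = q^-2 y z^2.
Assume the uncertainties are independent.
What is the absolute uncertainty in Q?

0.0129

Q is a product of powers, so relative uncertainties combine in quadrature:
  (-2·δq/q)² = (-2×0.0976)² = 0.0381;  (1·δy/y)² = (1×0.0867)² = 0.00752;  (2·δz/z)² = (2×0.0552)² = 0.0122
δQ/Q = √(0.0578) = 0.240
Q = 0.05357, so δQ = 0.240 × 0.05357 = 0.0129.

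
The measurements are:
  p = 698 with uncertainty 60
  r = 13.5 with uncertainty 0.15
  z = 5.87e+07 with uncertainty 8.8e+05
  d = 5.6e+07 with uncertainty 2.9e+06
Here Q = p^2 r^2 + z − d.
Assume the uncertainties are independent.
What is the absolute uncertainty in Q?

Let w = p^2·r^2 = 8.88e+07. δw/w = √((2·δp/p)² + (2·δr/r)²) = √(0.0296 + 0.000494) = 0.173, so δw = 1.54e+07.
Q = w + z − d: δQ = √(δw² + δz² + δd²) = √(2.37e+14 + 7.74e+11 + 8.41e+12) = 1.57e+07

1.57e+07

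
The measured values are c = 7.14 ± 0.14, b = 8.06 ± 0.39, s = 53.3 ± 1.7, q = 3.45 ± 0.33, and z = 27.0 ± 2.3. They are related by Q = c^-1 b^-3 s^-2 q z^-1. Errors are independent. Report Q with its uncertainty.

For a monomial Q ∝ c^-1, b^-3, s^-2, q, z^-1, fractional errors add in quadrature:
  (-1·δc/c)² = (-1×0.0196)² = 0.000384;  (-3·δb/b)² = (-3×0.0484)² = 0.0211;  (-2·δs/s)² = (-2×0.0319)² = 0.00407;  (1·δq/q)² = (1×0.0957)² = 0.00915;  (-1·δz/z)² = (-1×0.0852)² = 0.00726
δQ/Q = √(0.0419) = 0.205
Q = 1.2e-08, so δQ = 0.205 × 1.2e-08 = 2.46e-09.

(1.20 ± 0.246) × 10^-8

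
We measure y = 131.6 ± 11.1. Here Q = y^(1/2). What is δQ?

Q ∝ y^(1/2), so δQ/Q = |½| · δy/y = 0.5 × 0.0843 = 0.0422.
Q = 11.47, so δQ = 0.0422 × 11.47 = 0.484.

0.484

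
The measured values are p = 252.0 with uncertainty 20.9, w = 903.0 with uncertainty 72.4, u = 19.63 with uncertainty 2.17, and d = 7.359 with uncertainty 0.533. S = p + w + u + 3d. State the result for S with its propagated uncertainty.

S is a linear combination, so absolute uncertainties add in quadrature:
  (δp)² = 437;  (δw)² = 5240;  (δu)² = 4.71;  (3·δd)² = 2.56
δS = √(5690) = 75.4
S = 1197.

1197 ± 75.4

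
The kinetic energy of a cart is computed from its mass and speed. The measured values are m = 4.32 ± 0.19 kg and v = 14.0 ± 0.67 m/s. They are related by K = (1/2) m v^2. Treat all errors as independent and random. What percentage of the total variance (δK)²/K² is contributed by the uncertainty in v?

(δK/K)² = (1·δm/m)² + (2·δv/v)²
  m term: (1×0.0440)² = 0.00193
  v term: (2×0.0479)² = 0.00916
Total = 0.0111. Share from v = 0.00916/0.0111 = 0.826.

82.6%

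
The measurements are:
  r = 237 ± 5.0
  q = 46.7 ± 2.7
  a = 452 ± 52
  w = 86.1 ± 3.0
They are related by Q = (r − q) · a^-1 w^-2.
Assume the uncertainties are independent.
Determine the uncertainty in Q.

7.82e-06

Let u = r − q = 190. δu = √(δr² + δq²) = √(25.0 + 7.29) = 5.68, so δu/u = 0.0299.
Q is then a monomial in u, a, w:
δQ/Q = √((δu/u)² + (-1·δa/a)² + (-2·δw/w)²) = √(0.000892 + 0.0132 + 0.00486) = 0.138
Q = 5.68e-05, so δQ = 0.138 × 5.68e-05 = 7.82e-06.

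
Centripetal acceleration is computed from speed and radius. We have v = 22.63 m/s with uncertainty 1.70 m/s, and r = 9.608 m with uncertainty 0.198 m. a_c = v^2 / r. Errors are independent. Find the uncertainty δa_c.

Since a_c is a product/quotient, work with relative uncertainties:
  (2·δv/v)² = (2×0.0751)² = 0.0226;  (-1·δr/r)² = (-1×0.0206)² = 0.000425
δa_c/a_c = √(0.0230) = 0.152
a_c = 53.30 m/s^2, so δa_c = 0.152 × 53.30 = 8.08 m/s^2.

8.08 m/s^2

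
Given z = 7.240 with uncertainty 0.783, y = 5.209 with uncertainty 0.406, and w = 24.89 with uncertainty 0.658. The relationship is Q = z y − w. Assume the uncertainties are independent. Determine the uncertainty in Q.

5.07

Let p = z·y = 37.71. δp/p = √((1·δz/z)² + (1·δy/y)²) = √(0.0117 + 0.00607) = 0.133, so δp = 5.03.
Q = p − w: δQ = √(δp² + δw²) = √(25.3 + 0.433) = 5.07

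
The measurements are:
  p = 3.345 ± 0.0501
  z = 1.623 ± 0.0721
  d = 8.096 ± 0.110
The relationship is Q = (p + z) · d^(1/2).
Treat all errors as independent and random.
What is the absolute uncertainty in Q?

0.268

Let u = p + z = 4.968. δu = √(δp² + δz²) = √(0.00251 + 0.00520) = 0.0878, so δu/u = 0.0177.
Q is then a monomial in u, d:
δQ/Q = √((δu/u)² + (½·δd/d)²) = √(0.000312 + 4.62e-05) = 0.0189
Q = 14.14, so δQ = 0.0189 × 14.14 = 0.268.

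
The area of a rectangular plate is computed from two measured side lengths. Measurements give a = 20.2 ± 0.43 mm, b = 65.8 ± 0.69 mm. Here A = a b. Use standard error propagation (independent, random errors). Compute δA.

A is a product of powers, so relative uncertainties combine in quadrature:
  (1·δa/a)² = (1×0.0213)² = 0.000453;  (1·δb/b)² = (1×0.0105)² = 0.000110
δA/A = √(0.000563) = 0.0237
A = 1330 mm^2, so δA = 0.0237 × 1330 = 31.5 mm^2.

31.5 mm^2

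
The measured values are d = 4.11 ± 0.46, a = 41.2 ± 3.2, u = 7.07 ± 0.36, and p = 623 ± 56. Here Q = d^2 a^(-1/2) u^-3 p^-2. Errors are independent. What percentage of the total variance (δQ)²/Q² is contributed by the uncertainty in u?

(δQ/Q)² = (2·δd/d)² + (−½·δa/a)² + (-3·δu/u)² + (-2·δp/p)²
  d term: (2×0.112)² = 0.0501
  a term: (-0.5×0.0777)² = 0.00151
  u term: (-3×0.0509)² = 0.0233
  p term: (-2×0.0899)² = 0.0323
Total = 0.107. Share from u = 0.0233/0.107 = 0.218.

21.8%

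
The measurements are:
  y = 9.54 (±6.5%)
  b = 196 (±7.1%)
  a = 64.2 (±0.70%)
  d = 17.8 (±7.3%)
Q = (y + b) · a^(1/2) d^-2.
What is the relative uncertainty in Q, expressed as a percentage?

Let u = y + b = 206. δu = √(δy² + δb²) = √(0.385 + 194) = 13.9, so δu/u = 0.0678.
Q is then a monomial in u, a, d:
δQ/Q = √((δu/u)² + (½·δa/a)² + (-2·δd/d)²) = √(0.00459 + 1.22e-05 + 0.0213) = 0.161

16.1%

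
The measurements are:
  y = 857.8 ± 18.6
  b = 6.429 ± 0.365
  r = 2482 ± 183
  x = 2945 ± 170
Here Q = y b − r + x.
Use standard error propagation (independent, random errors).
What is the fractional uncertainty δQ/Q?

Let p = y·b = 5515. δp/p = √((1·δy/y)² + (1·δb/b)²) = √(0.000470 + 0.00322) = 0.0608, so δp = 335.
Q = p − r + x: δQ = √(δp² + δr² + δx²) = √(1.12e+05 + 33500 + 28900) = 418
Q = 5978, so δQ/Q = 418/5978 = 0.0699.

0.0699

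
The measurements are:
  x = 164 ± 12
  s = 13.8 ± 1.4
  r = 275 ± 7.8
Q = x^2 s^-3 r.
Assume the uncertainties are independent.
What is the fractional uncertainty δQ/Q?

Each factor contributes (exponent × relative error)² to (δQ/Q)²:
  (2·δx/x)² = (2×0.0732)² = 0.0214;  (-3·δs/s)² = (-3×0.101)² = 0.0926;  (1·δr/r)² = (1×0.0284)² = 0.000804
δQ/Q = √(0.115) = 0.339

0.339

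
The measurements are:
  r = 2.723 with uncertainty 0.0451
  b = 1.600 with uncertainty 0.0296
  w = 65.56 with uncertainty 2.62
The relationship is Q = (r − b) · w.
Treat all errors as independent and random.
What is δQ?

Let u = r − b = 1.123. δu = √(δr² + δb²) = √(0.00203 + 0.000876) = 0.0539, so δu/u = 0.0480.
Q is then a monomial in u, w:
δQ/Q = √((δu/u)² + (1·δw/w)²) = √(0.00231 + 0.00160) = 0.0625
Q = 73.62, so δQ = 0.0625 × 73.62 = 4.60.

4.60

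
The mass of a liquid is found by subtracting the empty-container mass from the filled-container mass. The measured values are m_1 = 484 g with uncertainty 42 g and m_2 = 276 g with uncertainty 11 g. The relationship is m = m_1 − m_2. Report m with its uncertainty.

Each term contributes (cᵢ δxᵢ)² to (δm)²:
  (δm_1)² = 1760;  (δm_2)² = 121
δm = √(1880) = 43.4 g
m = 208 g.

208 ± 43.4 g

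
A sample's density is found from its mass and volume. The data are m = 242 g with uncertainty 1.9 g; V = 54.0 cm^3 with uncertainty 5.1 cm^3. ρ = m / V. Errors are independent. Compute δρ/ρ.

ρ is a product of powers, so relative uncertainties combine in quadrature:
  (1·δm/m)² = (1×0.00785)² = 6.16e-05;  (-1·δV/V)² = (-1×0.0944)² = 0.00892
δρ/ρ = √(0.00898) = 0.0948

0.0948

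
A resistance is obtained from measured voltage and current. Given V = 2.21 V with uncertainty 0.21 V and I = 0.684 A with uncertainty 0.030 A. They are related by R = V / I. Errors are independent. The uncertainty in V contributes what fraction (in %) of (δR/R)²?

(δR/R)² = (1·δV/V)² + (-1·δI/I)²
  V term: (1×0.0950)² = 0.00903
  I term: (-1×0.0439)² = 0.00192
Total = 0.0110. Share from V = 0.00903/0.0110 = 0.824.

82.4%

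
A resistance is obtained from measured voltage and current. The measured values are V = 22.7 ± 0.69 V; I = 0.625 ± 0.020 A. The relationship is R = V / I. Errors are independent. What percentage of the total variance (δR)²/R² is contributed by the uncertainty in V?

47.4%

(δR/R)² = (1·δV/V)² + (-1·δI/I)²
  V term: (1×0.0304)² = 0.000924
  I term: (-1×0.0320)² = 0.00102
Total = 0.00195. Share from V = 0.000924/0.00195 = 0.474.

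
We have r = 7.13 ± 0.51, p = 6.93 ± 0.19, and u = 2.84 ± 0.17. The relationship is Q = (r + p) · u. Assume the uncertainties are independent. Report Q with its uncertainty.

Let w = r + p = 14.1. δw = √(δr² + δp²) = √(0.260 + 0.0361) = 0.544, so δw/w = 0.0387.
Q is then a monomial in w, u:
δQ/Q = √((δw/w)² + (1·δu/u)²) = √(0.00150 + 0.00358) = 0.0713
Q = 39.9, so δQ = 0.0713 × 39.9 = 2.85.

39.9 ± 2.85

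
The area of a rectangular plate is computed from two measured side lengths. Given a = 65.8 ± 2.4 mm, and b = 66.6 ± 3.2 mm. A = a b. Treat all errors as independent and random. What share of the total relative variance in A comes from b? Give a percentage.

63.4%

(δA/A)² = (1·δa/a)² + (1·δb/b)²
  a term: (1×0.0365)² = 0.00133
  b term: (1×0.0480)² = 0.00231
Total = 0.00364. Share from b = 0.00231/0.00364 = 0.634.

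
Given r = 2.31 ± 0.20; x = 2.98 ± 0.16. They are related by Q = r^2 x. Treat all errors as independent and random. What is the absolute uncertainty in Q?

Since Q is a product/quotient, work with relative uncertainties:
  (2·δr/r)² = (2×0.0866)² = 0.0300;  (1·δx/x)² = (1×0.0537)² = 0.00288
δQ/Q = √(0.0329) = 0.181
Q = 15.9, so δQ = 0.181 × 15.9 = 2.88.

2.88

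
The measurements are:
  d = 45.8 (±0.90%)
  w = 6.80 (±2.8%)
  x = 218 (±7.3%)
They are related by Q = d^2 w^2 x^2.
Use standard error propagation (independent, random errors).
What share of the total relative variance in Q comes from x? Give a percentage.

86.0%

(δQ/Q)² = (2·δd/d)² + (2·δw/w)² + (2·δx/x)²
  d term: (2×0.00900)² = 0.000324
  w term: (2×0.0280)² = 0.00314
  x term: (2×0.0730)² = 0.0213
Total = 0.0248. Share from x = 0.0213/0.0248 = 0.860.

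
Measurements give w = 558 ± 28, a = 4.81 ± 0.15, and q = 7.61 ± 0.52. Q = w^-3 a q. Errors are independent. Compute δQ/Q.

Each factor contributes (exponent × relative error)² to (δQ/Q)²:
  (-3·δw/w)² = (-3×0.0502)² = 0.0227;  (1·δa/a)² = (1×0.0312)² = 0.000973;  (1·δq/q)² = (1×0.0683)² = 0.00467
δQ/Q = √(0.0283) = 0.168

0.168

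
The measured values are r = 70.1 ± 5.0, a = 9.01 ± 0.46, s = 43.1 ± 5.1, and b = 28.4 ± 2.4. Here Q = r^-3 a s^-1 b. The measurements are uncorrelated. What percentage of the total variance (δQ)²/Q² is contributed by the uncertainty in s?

(δQ/Q)² = (-3·δr/r)² + (1·δa/a)² + (-1·δs/s)² + (1·δb/b)²
  r term: (-3×0.0713)² = 0.0458
  a term: (1×0.0511)² = 0.00261
  s term: (-1×0.118)² = 0.0140
  b term: (1×0.0845)² = 0.00714
Total = 0.0695. Share from s = 0.0140/0.0695 = 0.201.

20.1%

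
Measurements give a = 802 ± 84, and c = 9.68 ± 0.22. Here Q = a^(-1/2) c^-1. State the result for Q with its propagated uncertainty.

Each factor contributes (exponent × relative error)² to (δQ/Q)²:
  (−½·δa/a)² = (-0.5×0.105)² = 0.00274;  (-1·δc/c)² = (-1×0.0227)² = 0.000517
δQ/Q = √(0.00326) = 0.0571
Q = 0.00365, so δQ = 0.0571 × 0.00365 = 0.000208.

0.00365 ± 0.000208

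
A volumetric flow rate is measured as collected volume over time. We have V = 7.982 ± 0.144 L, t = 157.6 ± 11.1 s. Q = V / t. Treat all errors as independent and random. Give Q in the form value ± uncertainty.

0.05065 ± 0.00368 L/s

For a monomial Q ∝ V, t^-1, fractional errors add in quadrature:
  (1·δV/V)² = (1×0.0180)² = 0.000325;  (-1·δt/t)² = (-1×0.0704)² = 0.00496
δQ/Q = √(0.00529) = 0.0727
Q = 0.05065 L/s, so δQ = 0.0727 × 0.05065 = 0.00368 L/s.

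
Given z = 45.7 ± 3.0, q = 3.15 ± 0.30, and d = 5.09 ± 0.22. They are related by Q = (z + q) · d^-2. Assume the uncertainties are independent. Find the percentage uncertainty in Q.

10.6%

Let u = z + q = 48.9. δu = √(δz² + δq²) = √(9.00 + 0.0900) = 3.01, so δu/u = 0.0617.
Q is then a monomial in u, d:
δQ/Q = √((δu/u)² + (-2·δd/d)²) = √(0.00381 + 0.00747) = 0.106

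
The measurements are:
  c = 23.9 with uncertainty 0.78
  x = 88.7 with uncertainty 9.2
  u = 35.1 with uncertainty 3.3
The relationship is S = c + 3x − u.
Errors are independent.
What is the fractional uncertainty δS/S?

For a sum/difference, combine absolute errors in quadrature:
  (δc)² = 0.608;  (3·δx)² = 762;  (δu)² = 10.9
δS = √(773) = 27.8
S = 255, so δS/S = 27.8/255 = 0.109.

0.109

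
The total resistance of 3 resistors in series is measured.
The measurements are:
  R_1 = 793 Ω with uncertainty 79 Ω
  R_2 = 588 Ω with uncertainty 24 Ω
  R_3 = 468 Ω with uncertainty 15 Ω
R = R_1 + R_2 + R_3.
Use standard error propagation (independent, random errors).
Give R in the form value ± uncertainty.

1850 ± 83.9 Ω

Each term contributes (cᵢ δxᵢ)² to (δR)²:
  (δR_1)² = 6240;  (δR_2)² = 576;  (δR_3)² = 225
δR = √(7040) = 83.9 Ω
R = 1850 Ω.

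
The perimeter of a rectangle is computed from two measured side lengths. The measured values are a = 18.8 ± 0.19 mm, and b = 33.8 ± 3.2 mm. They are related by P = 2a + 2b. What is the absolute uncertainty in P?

6.41 mm

P is a linear combination, so absolute uncertainties add in quadrature:
  (2·δa)² = 0.144;  (2·δb)² = 41.0
δP = √(41.1) = 6.41 mm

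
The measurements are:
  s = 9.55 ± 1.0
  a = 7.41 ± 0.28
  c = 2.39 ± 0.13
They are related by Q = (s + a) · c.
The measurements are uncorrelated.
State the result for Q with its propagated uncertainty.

40.5 ± 3.32

Let u = s + a = 17.0. δu = √(δs² + δa²) = √(1.00 + 0.0784) = 1.04, so δu/u = 0.0612.
Q is then a monomial in u, c:
δQ/Q = √((δu/u)² + (1·δc/c)²) = √(0.00375 + 0.00296) = 0.0819
Q = 40.5, so δQ = 0.0819 × 40.5 = 3.32.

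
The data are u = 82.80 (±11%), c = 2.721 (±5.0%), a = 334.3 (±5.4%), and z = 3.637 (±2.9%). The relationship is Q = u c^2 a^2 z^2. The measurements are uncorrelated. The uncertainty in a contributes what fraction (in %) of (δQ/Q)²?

31.4%

(δQ/Q)² = (1·δu/u)² + (2·δc/c)² + (2·δa/a)² + (2·δz/z)²
  u term: (1×0.110)² = 0.0121
  c term: (2×0.0500)² = 0.0100
  a term: (2×0.0540)² = 0.0117
  z term: (2×0.0290)² = 0.00336
Total = 0.0371. Share from a = 0.0117/0.0371 = 0.314.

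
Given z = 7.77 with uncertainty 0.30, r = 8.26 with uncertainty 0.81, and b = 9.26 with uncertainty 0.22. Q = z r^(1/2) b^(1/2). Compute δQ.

Products/powers → add relative errors in quadrature, weighted by exponent:
  (1·δz/z)² = (1×0.0386)² = 0.00149;  (½·δr/r)² = (0.5×0.0981)² = 0.00240;  (½·δb/b)² = (0.5×0.0238)² = 0.000141
δQ/Q = √(0.00404) = 0.0635
Q = 68.0, so δQ = 0.0635 × 68.0 = 4.32.

4.32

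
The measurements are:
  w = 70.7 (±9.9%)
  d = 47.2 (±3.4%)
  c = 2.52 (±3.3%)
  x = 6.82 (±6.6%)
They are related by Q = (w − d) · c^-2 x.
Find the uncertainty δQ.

8.06

Let u = w − d = 23.5. δu = √(δw² + δd²) = √(49.0 + 2.58) = 7.18, so δu/u = 0.306.
Q is then a monomial in u, c, x:
δQ/Q = √((δu/u)² + (-2·δc/c)² + (1·δx/x)²) = √(0.0934 + 0.00436 + 0.00436) = 0.320
Q = 25.2, so δQ = 0.320 × 25.2 = 8.06.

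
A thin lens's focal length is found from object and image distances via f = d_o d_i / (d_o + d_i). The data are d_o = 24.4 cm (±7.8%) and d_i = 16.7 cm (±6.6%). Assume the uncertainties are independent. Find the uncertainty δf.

∂f/∂d_o = (d_i/(d_o+d_i))² = 0.165;  ∂f/∂d_i = (d_o/(d_o+d_i))² = 0.352
δf = √((∂f/∂d_o · δd_o)² + (∂f/∂d_i · δd_i)²) = √(0.0987 + 0.151) = 0.500 cm

0.500 cm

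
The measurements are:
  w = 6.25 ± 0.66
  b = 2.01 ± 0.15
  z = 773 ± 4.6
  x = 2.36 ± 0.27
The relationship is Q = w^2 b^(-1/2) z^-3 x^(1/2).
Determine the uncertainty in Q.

Products/powers → add relative errors in quadrature, weighted by exponent:
  (2·δw/w)² = (2×0.106)² = 0.0446;  (−½·δb/b)² = (-0.5×0.0746)² = 0.00139;  (-3·δz/z)² = (-3×0.00595)² = 0.000319;  (½·δx/x)² = (0.5×0.114)² = 0.00327
δQ/Q = √(0.0496) = 0.223
Q = 9.16e-08, so δQ = 0.223 × 9.16e-08 = 2.04e-08.

2.04e-08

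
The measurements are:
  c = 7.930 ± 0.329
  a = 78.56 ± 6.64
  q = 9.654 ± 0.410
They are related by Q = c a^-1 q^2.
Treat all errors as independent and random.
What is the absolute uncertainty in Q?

Since Q is a product/quotient, work with relative uncertainties:
  (1·δc/c)² = (1×0.0415)² = 0.00172;  (-1·δa/a)² = (-1×0.0845)² = 0.00714;  (2·δq/q)² = (2×0.0425)² = 0.00721
δQ/Q = √(0.0161) = 0.127
Q = 9.408, so δQ = 0.127 × 9.408 = 1.19.

1.19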